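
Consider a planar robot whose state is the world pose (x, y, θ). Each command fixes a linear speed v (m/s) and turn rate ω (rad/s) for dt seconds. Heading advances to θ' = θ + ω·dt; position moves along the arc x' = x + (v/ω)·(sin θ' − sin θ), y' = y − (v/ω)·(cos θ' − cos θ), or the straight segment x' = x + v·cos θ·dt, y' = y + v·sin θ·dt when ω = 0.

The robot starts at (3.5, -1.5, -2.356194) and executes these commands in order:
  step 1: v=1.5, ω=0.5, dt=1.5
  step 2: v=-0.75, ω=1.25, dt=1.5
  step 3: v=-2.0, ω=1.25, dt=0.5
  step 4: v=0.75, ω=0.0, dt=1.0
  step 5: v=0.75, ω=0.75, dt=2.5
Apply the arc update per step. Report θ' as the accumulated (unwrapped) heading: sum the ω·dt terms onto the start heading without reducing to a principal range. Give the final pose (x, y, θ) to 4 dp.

(1.0966, -1.3133, 2.7688)

step 1: θ'=-1.6062 (R=3.0000) → pose (2.6232, -3.5151, -1.6062)
step 2: θ'=0.2688 (R=-0.6000) → pose (1.8642, -2.9155, 0.2688)
step 3: θ'=0.8938 (R=-1.6000) → pose (1.0420, -3.4557, 0.8938)
step 4: θ'=0.8938 (straight) → pose (1.5119, -2.8711, 0.8938)
step 5: θ'=2.7688 (R=1.0000) → pose (1.0966, -1.3133, 2.7688)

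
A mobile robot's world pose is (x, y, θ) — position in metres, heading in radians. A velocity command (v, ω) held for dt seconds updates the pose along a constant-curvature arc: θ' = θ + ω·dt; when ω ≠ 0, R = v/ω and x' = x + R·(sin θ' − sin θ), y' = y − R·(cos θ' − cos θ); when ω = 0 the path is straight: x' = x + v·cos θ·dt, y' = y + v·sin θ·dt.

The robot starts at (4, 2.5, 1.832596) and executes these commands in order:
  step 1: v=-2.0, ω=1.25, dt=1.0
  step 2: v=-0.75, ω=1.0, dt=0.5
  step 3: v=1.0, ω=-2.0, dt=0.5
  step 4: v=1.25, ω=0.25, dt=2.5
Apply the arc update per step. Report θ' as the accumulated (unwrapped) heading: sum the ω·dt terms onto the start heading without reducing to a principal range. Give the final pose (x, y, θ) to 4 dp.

(2.3555, 2.1658, 3.2076)

step 1: θ'=3.0826 (R=-1.6000) → pose (5.4511, 1.3169, 3.0826)
step 2: θ'=3.5826 (R=-0.7500) → pose (5.8155, 1.3873, 3.5826)
step 3: θ'=2.5826 (R=-0.5000) → pose (5.3369, 1.4156, 2.5826)
step 4: θ'=3.2076 (R=5.0000) → pose (2.3555, 2.1658, 3.2076)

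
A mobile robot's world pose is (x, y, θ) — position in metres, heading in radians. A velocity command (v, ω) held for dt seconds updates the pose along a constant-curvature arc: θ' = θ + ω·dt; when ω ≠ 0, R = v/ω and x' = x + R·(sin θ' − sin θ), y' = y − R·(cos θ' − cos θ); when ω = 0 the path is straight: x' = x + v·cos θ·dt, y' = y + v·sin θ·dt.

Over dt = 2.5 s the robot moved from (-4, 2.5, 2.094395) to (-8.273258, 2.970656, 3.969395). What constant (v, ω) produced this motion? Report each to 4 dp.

Δθ = 3.969395 − 2.094395 = 1.875000
ω = Δθ/dt = 1.875000/2.5 = 0.7500
R = Δx/(sin θ' − sin θ) = 2.6667
v = R·ω = 2.6667·0.7500 = 2.0000

v = 2.0000, ω = 0.7500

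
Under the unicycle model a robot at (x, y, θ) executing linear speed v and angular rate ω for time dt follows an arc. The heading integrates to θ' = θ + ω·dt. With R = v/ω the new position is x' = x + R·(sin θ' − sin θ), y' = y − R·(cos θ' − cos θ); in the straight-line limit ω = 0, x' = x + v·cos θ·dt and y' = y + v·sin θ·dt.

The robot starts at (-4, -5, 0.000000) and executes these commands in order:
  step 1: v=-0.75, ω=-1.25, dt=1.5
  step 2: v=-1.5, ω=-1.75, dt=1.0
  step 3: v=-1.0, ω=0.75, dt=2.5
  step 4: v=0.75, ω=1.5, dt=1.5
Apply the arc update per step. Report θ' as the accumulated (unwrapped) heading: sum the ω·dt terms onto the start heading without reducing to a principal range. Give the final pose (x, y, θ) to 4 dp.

step 1: θ'=-1.8750 (R=0.6000) → pose (-4.5725, -4.2203, -1.8750)
step 2: θ'=-3.6250 (R=0.8571) → pose (-3.3563, -3.7181, -3.6250)
step 3: θ'=-1.7500 (R=-1.3333) → pose (-1.4246, -2.7752, -1.7500)
step 4: θ'=0.5000 (R=0.5000) → pose (-0.6928, -3.3031, 0.5000)

(-0.6928, -3.3031, 0.5000)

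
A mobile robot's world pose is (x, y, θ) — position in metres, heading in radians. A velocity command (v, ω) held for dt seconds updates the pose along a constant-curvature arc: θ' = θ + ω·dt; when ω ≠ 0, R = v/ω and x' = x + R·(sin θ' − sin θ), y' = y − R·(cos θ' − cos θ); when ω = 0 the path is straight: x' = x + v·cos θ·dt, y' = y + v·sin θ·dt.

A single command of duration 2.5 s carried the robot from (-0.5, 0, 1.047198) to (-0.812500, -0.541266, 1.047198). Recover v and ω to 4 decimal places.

Δθ = 1.047198 − 1.047198 = 0.000000
ω = Δθ/dt = 0.000000/2.5 = 0.0000
ω = 0 → v = (Δx·cos θ + Δy·sin θ)/dt = -0.2500

v = -0.2500, ω = 0.0000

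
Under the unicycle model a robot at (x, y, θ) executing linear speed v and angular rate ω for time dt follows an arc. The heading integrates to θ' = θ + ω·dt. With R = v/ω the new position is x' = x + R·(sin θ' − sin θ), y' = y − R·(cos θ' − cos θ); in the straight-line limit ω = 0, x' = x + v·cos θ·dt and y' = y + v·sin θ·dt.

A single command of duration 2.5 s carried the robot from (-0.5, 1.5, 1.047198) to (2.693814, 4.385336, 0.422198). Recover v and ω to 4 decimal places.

v = 1.7500, ω = -0.2500

Δθ = 0.422198 − 1.047198 = -0.625000
ω = Δθ/dt = -0.625000/2.5 = -0.2500
R = Δx/(sin θ' − sin θ) = -7.0000
v = R·ω = -7.0000·-0.2500 = 1.7500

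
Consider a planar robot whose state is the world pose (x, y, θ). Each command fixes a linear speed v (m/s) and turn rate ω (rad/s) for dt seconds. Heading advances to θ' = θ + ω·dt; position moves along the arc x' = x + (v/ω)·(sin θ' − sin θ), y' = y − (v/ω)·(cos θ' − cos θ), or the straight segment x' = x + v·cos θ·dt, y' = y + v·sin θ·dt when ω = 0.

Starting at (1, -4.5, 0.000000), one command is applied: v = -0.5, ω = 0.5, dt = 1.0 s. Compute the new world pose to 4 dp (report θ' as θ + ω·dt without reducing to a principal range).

(0.5206, -4.6224, 0.5000)

θ' = 0.0000 + 0.5·1.0 = 0.5000
R = v/ω = -0.5/0.5 = -1.0000
x' = 1 + -1.0000·(sin 0.5000 − sin 0.0000) = 0.5206
y' = -4.5 − -1.0000·(cos 0.5000 − cos 0.0000) = -4.6224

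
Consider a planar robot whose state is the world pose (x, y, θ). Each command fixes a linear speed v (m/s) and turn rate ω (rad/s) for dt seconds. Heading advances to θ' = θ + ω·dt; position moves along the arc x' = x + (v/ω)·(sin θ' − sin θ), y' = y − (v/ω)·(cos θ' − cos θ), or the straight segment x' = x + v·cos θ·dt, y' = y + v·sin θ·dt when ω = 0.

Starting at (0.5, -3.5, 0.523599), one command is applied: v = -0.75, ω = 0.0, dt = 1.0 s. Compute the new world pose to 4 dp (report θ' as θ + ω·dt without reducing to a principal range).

(-0.1495, -3.8750, 0.5236)

θ' = 0.5236 + 0.0·1.0 = 0.5236
ω = 0 → straight: x' = 0.5 + -0.75·cos(0.5236)·1.0 = -0.1495
y' = -3.5 + -0.75·sin(0.5236)·1.0 = -3.8750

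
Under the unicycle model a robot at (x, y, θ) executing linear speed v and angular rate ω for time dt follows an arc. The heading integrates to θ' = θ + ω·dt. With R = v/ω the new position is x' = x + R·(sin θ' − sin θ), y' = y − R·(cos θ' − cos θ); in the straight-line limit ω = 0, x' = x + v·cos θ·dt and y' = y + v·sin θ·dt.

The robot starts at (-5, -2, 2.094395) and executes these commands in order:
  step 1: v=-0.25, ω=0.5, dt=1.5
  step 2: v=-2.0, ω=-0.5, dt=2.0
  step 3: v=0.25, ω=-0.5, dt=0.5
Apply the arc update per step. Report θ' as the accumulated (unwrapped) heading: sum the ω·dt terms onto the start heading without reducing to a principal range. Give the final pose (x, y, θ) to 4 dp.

(-2.0520, -4.8486, 1.5944)

step 1: θ'=2.8444 (R=-0.5000) → pose (-4.7134, -2.2281, 2.8444)
step 2: θ'=1.8444 (R=4.0000) → pose (-2.0336, -4.9719, 1.8444)
step 3: θ'=1.5944 (R=-0.5000) → pose (-2.0520, -4.8486, 1.5944)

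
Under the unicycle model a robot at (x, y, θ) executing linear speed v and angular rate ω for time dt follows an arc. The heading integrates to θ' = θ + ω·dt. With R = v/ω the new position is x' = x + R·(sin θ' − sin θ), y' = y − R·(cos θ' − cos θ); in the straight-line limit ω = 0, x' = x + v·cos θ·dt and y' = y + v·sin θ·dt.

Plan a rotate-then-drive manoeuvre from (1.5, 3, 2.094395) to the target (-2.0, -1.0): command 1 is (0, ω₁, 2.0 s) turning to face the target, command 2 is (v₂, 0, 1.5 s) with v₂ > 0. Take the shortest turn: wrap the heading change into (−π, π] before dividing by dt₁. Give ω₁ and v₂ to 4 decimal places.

heading to target = atan2(-1−3, -2−1.5) = -2.2896
Δθ = wrap(-2.2896 − 2.0944) = 1.8992; ω₁ = Δθ/dt₁ = 0.9496
distance = √((-2−1.5)² + (-1−3)²) = 5.3151; v₂ = distance/dt₂ = 3.5434

ω₁ = 0.9496, v₂ = 3.5434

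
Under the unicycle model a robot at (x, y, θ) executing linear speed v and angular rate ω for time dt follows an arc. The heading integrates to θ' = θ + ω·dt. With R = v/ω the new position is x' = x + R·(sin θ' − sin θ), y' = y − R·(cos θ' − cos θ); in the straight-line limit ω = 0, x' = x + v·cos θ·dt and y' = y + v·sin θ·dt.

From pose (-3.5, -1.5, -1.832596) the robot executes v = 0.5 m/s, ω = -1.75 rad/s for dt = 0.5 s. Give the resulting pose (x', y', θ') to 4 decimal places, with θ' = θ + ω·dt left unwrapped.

θ' = -1.8326 + -1.75·0.5 = -2.7076
R = v/ω = 0.5/-1.75 = -0.2857
x' = -3.5 + -0.2857·(sin -2.7076 − sin -1.8326) = -3.6558
y' = -1.5 − -0.2857·(cos -2.7076 − cos -1.8326) = -1.6853

(-3.6558, -1.6853, -2.7076)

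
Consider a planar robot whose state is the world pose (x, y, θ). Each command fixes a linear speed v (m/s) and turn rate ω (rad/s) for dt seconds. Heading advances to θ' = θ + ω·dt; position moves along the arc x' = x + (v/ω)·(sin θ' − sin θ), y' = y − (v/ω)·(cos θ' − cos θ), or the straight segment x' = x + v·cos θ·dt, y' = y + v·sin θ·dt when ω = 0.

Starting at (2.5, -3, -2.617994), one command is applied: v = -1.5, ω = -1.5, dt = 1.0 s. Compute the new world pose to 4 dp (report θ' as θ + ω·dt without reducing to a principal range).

(3.8285, -3.3060, -4.1180)

θ' = -2.6180 + -1.5·1.0 = -4.1180
R = v/ω = -1.5/-1.5 = 1.0000
x' = 2.5 + 1.0000·(sin -4.1180 − sin -2.6180) = 3.8285
y' = -3 − 1.0000·(cos -4.1180 − cos -2.6180) = -3.3060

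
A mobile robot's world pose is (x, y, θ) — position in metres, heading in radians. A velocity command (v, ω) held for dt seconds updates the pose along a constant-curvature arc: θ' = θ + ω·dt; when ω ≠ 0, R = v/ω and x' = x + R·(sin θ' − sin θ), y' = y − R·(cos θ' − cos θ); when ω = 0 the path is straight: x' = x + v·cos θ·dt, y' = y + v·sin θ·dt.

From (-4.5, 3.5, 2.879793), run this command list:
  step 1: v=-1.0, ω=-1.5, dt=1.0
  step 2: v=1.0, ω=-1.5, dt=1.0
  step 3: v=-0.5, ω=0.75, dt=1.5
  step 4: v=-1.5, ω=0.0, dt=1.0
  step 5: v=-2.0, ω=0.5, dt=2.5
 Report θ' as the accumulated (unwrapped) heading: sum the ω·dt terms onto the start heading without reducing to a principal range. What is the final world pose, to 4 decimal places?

(-4.4546, -2.9783, 2.2548)

step 1: θ'=1.3798 (R=0.6667) → pose (-4.0180, 2.7295, 1.3798)
step 2: θ'=-0.1202 (R=-0.6667) → pose (-3.2835, 3.2648, -0.1202)
step 3: θ'=1.0048 (R=-0.6667) → pose (-3.9262, 2.9604, 1.0048)
step 4: θ'=1.0048 (straight) → pose (-4.7306, 1.6944, 1.0048)
step 5: θ'=2.2548 (R=-4.0000) → pose (-4.4546, -2.9783, 2.2548)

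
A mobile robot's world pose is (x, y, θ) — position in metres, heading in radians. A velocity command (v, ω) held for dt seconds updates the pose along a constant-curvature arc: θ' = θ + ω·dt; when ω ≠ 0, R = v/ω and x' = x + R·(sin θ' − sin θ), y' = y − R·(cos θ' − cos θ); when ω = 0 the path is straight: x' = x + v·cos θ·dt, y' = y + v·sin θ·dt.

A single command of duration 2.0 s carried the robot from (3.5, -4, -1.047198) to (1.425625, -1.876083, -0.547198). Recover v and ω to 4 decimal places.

Δθ = -0.547198 − -1.047198 = 0.500000
ω = Δθ/dt = 0.500000/2.0 = 0.2500
R = −Δy/(cos θ' − cos θ) = -6.0000
v = R·ω = -6.0000·0.2500 = -1.5000

v = -1.5000, ω = 0.2500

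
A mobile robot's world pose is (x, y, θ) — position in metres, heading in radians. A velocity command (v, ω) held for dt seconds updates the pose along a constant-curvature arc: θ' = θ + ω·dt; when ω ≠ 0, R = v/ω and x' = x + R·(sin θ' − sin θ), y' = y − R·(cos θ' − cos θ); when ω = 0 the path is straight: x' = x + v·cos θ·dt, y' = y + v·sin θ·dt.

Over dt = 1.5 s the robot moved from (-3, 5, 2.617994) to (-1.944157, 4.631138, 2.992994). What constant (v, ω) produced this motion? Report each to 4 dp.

v = -0.7500, ω = 0.2500

Δθ = 2.992994 − 2.617994 = 0.375000
ω = Δθ/dt = 0.375000/1.5 = 0.2500
R = Δx/(sin θ' − sin θ) = -3.0000
v = R·ω = -3.0000·0.2500 = -0.7500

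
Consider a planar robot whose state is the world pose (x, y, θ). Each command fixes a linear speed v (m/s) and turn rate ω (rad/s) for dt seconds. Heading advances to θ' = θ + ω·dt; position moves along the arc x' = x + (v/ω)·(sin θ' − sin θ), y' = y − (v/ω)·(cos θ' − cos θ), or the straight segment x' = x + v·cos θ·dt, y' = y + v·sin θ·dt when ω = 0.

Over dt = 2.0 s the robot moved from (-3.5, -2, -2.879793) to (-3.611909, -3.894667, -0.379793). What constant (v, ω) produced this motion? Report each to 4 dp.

Δθ = -0.379793 − -2.879793 = 2.500000
ω = Δθ/dt = 2.500000/2.0 = 1.2500
R = −Δy/(cos θ' − cos θ) = 1.0000
v = R·ω = 1.0000·1.2500 = 1.2500

v = 1.2500, ω = 1.2500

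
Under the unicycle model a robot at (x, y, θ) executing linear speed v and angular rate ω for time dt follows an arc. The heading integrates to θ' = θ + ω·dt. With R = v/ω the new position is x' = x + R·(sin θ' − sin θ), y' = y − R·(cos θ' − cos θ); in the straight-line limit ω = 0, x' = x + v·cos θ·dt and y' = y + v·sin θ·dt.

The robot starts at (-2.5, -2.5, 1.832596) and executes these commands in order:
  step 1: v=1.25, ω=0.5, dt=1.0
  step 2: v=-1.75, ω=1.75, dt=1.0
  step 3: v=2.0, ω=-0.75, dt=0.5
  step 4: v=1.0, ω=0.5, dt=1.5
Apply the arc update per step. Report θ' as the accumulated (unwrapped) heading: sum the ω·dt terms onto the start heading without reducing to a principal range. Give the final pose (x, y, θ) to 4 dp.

step 1: θ'=2.3326 (R=2.5000) → pose (-3.1058, -1.4215, 2.3326)
step 2: θ'=4.0826 (R=-1.0000) → pose (-1.5741, -1.3202, 4.0826)
step 3: θ'=3.7076 (R=-2.6667) → pose (-2.2991, -2.0004, 3.7076)
step 4: θ'=4.4576 (R=2.0000) → pose (-3.1620, -3.1844, 4.4576)

(-3.1620, -3.1844, 4.4576)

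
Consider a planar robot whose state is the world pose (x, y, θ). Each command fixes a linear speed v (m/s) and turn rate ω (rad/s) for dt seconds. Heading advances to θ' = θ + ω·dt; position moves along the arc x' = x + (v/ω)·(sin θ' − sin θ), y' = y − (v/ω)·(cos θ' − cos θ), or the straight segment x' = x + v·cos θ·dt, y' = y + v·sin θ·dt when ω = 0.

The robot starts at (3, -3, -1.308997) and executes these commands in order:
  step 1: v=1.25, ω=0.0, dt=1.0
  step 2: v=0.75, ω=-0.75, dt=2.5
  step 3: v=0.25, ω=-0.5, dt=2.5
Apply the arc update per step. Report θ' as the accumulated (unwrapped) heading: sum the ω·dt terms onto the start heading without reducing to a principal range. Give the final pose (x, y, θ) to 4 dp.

step 1: θ'=-1.3090 (straight) → pose (3.3235, -4.2074, -1.3090)
step 2: θ'=-3.1840 (R=-1.0000) → pose (2.3152, -5.4653, -3.1840)
step 3: θ'=-4.4340 (R=-0.5000) → pose (1.8557, -5.1032, -4.4340)

(1.8557, -5.1032, -4.4340)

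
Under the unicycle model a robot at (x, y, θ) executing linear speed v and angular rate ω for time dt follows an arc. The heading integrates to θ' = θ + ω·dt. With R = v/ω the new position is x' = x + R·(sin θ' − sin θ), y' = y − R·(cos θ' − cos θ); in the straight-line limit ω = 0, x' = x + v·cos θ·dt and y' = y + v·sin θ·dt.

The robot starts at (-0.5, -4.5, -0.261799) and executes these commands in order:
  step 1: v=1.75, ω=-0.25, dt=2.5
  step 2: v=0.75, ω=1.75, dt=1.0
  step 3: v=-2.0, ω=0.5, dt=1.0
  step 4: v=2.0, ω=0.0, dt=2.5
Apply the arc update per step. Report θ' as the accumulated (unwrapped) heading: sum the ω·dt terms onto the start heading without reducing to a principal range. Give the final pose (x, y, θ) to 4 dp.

step 1: θ'=-0.8868 (R=-7.0000) → pose (3.1136, -6.8382, -0.8868)
step 2: θ'=0.8632 (R=0.4286) → pose (3.7715, -6.8460, 0.8632)
step 3: θ'=1.3632 (R=-4.0000) → pose (2.8971, -8.6216, 1.3632)
step 4: θ'=1.3632 (straight) → pose (3.9276, -3.7289, 1.3632)

(3.9276, -3.7289, 1.3632)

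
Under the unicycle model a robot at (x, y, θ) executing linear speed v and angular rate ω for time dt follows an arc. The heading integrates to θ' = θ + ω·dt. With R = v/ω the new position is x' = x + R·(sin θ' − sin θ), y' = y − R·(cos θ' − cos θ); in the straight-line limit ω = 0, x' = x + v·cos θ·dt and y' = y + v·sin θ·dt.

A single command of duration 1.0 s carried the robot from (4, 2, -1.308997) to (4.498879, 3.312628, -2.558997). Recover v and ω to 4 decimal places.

Δθ = -2.558997 − -1.308997 = -1.250000
ω = Δθ/dt = -1.250000/1.0 = -1.2500
R = −Δy/(cos θ' − cos θ) = 1.2000
v = R·ω = 1.2000·-1.2500 = -1.5000

v = -1.5000, ω = -1.2500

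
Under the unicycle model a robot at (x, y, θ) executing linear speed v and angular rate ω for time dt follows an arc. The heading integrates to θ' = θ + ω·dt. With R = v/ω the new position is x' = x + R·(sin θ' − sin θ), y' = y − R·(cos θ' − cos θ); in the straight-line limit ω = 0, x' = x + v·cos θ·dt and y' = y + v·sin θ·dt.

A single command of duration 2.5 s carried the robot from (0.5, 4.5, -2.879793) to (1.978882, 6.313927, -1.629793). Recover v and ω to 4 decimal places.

Δθ = -1.629793 − -2.879793 = 1.250000
ω = Δθ/dt = 1.250000/2.5 = 0.5000
R = −Δy/(cos θ' − cos θ) = -2.0000
v = R·ω = -2.0000·0.5000 = -1.0000

v = -1.0000, ω = 0.5000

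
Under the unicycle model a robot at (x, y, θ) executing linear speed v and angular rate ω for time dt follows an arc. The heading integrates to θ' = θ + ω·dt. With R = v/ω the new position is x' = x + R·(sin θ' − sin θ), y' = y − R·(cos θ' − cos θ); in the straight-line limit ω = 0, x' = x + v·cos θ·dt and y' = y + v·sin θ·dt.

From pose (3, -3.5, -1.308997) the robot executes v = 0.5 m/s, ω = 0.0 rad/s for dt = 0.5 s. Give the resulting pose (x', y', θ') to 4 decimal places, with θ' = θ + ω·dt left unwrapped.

(3.0647, -3.7415, -1.3090)

θ' = -1.3090 + 0.0·0.5 = -1.3090
ω = 0 → straight: x' = 3 + 0.5·cos(-1.3090)·0.5 = 3.0647
y' = -3.5 + 0.5·sin(-1.3090)·0.5 = -3.7415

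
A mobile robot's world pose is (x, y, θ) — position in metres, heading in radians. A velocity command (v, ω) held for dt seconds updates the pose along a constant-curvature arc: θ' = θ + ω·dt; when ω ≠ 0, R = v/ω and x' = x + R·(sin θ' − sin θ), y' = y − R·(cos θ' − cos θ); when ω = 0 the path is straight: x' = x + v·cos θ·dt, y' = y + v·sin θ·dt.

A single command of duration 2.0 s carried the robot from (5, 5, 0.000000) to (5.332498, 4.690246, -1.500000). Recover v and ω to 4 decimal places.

Δθ = -1.500000 − 0.000000 = -1.500000
ω = Δθ/dt = -1.500000/2.0 = -0.7500
R = Δx/(sin θ' − sin θ) = -0.3333
v = R·ω = -0.3333·-0.7500 = 0.2500

v = 0.2500, ω = -0.7500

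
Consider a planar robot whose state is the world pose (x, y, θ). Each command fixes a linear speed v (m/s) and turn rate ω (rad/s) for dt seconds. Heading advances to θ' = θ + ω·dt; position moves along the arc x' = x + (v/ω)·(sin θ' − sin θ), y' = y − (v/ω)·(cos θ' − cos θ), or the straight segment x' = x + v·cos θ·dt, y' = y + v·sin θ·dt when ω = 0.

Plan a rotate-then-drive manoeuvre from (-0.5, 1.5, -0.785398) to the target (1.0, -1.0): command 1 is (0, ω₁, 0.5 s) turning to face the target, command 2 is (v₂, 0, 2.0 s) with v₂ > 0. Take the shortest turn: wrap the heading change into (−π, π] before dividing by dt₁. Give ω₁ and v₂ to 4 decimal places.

heading to target = atan2(-1−1.5, 1−-0.5) = -1.0304
Δθ = wrap(-1.0304 − -0.7854) = -0.2450; ω₁ = Δθ/dt₁ = -0.4900
distance = √((1−-0.5)² + (-1−1.5)²) = 2.9155; v₂ = distance/dt₂ = 1.4577

ω₁ = -0.4900, v₂ = 1.4577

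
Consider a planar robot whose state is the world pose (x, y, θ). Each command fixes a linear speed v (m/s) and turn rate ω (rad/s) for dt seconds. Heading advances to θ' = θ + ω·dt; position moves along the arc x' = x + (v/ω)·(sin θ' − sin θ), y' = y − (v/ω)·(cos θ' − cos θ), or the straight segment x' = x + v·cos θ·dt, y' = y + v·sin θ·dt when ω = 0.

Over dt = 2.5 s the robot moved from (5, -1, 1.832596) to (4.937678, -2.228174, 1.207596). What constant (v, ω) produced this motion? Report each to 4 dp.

v = -0.5000, ω = -0.2500

Δθ = 1.207596 − 1.832596 = -0.625000
ω = Δθ/dt = -0.625000/2.5 = -0.2500
R = −Δy/(cos θ' − cos θ) = 2.0000
v = R·ω = 2.0000·-0.2500 = -0.5000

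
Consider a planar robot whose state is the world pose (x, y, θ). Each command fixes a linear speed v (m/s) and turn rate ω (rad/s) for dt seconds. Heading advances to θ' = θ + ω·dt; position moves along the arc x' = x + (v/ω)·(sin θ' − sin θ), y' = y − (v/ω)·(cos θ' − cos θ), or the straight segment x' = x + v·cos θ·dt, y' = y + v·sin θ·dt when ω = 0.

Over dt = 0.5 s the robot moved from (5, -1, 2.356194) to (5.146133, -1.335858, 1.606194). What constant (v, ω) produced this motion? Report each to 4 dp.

v = -0.7500, ω = -1.5000

Δθ = 1.606194 − 2.356194 = -0.750000
ω = Δθ/dt = -0.750000/0.5 = -1.5000
R = −Δy/(cos θ' − cos θ) = 0.5000
v = R·ω = 0.5000·-1.5000 = -0.7500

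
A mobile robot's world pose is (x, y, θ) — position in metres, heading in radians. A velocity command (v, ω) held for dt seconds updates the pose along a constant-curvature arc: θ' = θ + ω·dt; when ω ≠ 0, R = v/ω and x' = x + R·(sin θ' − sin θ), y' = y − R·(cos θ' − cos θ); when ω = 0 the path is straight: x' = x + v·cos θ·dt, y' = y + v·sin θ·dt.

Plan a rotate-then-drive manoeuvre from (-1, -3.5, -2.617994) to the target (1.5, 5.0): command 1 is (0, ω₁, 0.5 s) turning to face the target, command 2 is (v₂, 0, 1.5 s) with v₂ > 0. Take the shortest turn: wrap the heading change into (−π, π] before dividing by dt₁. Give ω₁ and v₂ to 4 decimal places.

ω₁ = -4.7609, v₂ = 5.9067

heading to target = atan2(5−-3.5, 1.5−-1) = 1.2847
Δθ = wrap(1.2847 − -2.6180) = -2.3804; ω₁ = Δθ/dt₁ = -4.7609
distance = √((1.5−-1)² + (5−-3.5)²) = 8.8600; v₂ = distance/dt₂ = 5.9067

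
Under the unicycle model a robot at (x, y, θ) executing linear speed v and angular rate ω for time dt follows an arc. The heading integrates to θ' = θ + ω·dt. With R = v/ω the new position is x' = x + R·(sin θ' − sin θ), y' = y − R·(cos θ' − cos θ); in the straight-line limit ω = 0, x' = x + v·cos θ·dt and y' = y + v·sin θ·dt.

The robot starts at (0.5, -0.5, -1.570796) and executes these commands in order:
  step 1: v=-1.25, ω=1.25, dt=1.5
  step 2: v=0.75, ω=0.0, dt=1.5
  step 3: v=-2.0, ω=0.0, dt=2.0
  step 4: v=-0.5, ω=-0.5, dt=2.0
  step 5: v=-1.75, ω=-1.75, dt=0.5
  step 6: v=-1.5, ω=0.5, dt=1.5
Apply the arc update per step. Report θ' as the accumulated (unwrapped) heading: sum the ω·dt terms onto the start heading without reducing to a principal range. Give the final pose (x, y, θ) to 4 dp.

(-5.6470, 2.5919, -0.8208)

step 1: θ'=0.3042 (R=-1.0000) → pose (-0.7995, 0.4541, 0.3042)
step 2: θ'=0.3042 (straight) → pose (0.2738, 0.7911, 0.3042)
step 3: θ'=0.3042 (straight) → pose (-3.5425, -0.4071, 0.3042)
step 4: θ'=-0.6958 (R=1.0000) → pose (-4.4831, -0.2205, -0.6958)
step 5: θ'=-1.5708 (R=1.0000) → pose (-4.8421, 0.5470, -1.5708)
step 6: θ'=-0.8208 (R=-3.0000) → pose (-5.6470, 2.5919, -0.8208)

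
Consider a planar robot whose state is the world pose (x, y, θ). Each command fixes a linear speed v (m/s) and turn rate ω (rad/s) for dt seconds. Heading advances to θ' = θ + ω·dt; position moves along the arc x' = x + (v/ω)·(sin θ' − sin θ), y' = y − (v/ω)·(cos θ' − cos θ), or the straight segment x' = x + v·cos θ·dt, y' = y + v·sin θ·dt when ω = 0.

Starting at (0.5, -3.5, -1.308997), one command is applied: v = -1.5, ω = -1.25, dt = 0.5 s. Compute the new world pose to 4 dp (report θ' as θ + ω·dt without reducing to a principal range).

(0.5374, -2.7631, -1.9340)

θ' = -1.3090 + -1.25·0.5 = -1.9340
R = v/ω = -1.5/-1.25 = 1.2000
x' = 0.5 + 1.2000·(sin -1.9340 − sin -1.3090) = 0.5374
y' = -3.5 − 1.2000·(cos -1.9340 − cos -1.3090) = -2.7631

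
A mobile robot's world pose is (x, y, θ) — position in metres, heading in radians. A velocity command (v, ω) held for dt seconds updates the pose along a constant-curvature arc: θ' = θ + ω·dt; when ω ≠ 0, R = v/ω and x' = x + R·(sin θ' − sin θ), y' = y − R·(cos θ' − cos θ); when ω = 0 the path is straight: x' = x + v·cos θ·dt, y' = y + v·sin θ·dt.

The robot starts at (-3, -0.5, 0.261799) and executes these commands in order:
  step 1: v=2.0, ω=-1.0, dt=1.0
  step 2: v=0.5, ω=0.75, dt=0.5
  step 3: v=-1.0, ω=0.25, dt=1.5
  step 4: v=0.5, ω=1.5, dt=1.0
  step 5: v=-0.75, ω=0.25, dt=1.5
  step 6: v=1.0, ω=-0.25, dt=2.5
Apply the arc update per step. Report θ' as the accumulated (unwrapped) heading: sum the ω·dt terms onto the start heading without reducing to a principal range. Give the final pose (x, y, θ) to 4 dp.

(-1.9294, 0.8421, 1.2618)

step 1: θ'=-0.7382 (R=-2.0000) → pose (-1.1364, -0.9525, -0.7382)
step 2: θ'=-0.3632 (R=0.6667) → pose (-0.9247, -1.0825, -0.3632)
step 3: θ'=0.0118 (R=-4.0000) → pose (-2.3929, -0.8219, 0.0118)
step 4: θ'=1.5118 (R=0.3333) → pose (-2.0641, -0.5082, 1.5118)
step 5: θ'=1.8868 (R=-3.0000) → pose (-1.9208, -1.6174, 1.8868)
step 6: θ'=1.2618 (R=-4.0000) → pose (-1.9294, 0.8421, 1.2618)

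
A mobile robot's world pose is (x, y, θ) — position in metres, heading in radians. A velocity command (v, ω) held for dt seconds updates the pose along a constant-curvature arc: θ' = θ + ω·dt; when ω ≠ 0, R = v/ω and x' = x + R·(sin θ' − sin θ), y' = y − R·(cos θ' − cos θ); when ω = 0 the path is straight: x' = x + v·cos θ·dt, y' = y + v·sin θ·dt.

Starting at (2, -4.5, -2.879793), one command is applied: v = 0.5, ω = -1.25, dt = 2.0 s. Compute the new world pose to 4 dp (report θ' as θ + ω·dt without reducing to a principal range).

θ' = -2.8798 + -1.25·2.0 = -5.3798
R = v/ω = 0.5/-1.25 = -0.4000
x' = 2 + -0.4000·(sin -5.3798 − sin -2.8798) = 1.5823
y' = -4.5 − -0.4000·(cos -5.3798 − cos -2.8798) = -3.8661

(1.5823, -3.8661, -5.3798)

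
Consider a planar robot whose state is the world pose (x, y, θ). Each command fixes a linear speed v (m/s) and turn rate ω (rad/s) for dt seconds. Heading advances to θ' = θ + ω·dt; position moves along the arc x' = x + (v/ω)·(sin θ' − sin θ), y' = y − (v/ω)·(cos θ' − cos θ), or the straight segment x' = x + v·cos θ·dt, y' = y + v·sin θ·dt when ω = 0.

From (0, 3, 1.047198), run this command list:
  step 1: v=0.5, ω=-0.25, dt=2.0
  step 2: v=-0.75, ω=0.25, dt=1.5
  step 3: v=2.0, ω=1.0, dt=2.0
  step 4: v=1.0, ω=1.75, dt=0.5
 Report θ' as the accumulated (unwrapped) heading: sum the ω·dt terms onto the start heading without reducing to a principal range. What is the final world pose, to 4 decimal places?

step 1: θ'=0.5472 (R=-2.0000) → pose (0.6915, 3.7080, 0.5472)
step 2: θ'=0.9222 (R=-3.0000) → pose (-0.1384, 2.9582, 0.9222)
step 3: θ'=2.9222 (R=2.0000) → pose (-1.2970, 6.1184, 2.9222)
step 4: θ'=3.7972 (R=0.5714) → pose (-1.7698, 6.0137, 3.7972)

(-1.7698, 6.0137, 3.7972)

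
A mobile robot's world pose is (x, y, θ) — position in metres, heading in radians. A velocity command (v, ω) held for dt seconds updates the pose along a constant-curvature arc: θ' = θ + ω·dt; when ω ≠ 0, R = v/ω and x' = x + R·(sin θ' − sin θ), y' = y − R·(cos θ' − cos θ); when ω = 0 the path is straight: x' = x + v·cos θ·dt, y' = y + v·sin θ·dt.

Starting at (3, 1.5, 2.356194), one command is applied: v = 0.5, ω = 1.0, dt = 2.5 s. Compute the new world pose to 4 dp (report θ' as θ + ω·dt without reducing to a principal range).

θ' = 2.3562 + 1.0·2.5 = 4.8562
R = v/ω = 0.5/1.0 = 0.5000
x' = 3 + 0.5000·(sin 4.8562 − sin 2.3562) = 2.1516
y' = 1.5 − 0.5000·(cos 4.8562 − cos 2.3562) = 1.0748

(2.1516, 1.0748, 4.8562)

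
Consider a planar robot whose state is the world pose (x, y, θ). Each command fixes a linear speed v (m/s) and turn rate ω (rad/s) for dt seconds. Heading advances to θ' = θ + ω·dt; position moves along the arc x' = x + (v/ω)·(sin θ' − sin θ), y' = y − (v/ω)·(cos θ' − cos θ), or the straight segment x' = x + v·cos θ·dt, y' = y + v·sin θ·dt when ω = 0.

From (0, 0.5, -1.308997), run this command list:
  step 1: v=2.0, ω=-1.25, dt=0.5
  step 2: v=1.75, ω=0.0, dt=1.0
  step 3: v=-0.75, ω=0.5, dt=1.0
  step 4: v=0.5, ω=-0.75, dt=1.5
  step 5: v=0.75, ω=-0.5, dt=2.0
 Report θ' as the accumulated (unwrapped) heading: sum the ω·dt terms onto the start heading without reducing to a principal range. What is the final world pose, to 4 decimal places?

(-2.3148, -2.1472, -3.5590)

step 1: θ'=-1.9340 (R=-1.6000) → pose (-0.0499, -0.4825, -1.9340)
step 2: θ'=-1.9340 (straight) → pose (-0.6716, -2.1184, -1.9340)
step 3: θ'=-1.4340 (R=-1.5000) → pose (-0.5877, -1.3809, -1.4340)
step 4: θ'=-2.5590 (R=-0.6667) → pose (-0.8814, -2.0285, -2.5590)
step 5: θ'=-3.5590 (R=-1.5000) → pose (-2.3148, -2.1472, -3.5590)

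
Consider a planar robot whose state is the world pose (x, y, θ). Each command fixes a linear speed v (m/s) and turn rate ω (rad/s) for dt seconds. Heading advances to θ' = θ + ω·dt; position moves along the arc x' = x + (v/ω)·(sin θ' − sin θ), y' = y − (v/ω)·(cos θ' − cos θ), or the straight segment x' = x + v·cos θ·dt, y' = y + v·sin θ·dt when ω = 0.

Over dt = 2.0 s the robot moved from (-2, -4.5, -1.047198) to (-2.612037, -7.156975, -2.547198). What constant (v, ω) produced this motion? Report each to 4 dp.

v = 1.5000, ω = -0.7500

Δθ = -2.547198 − -1.047198 = -1.500000
ω = Δθ/dt = -1.500000/2.0 = -0.7500
R = −Δy/(cos θ' − cos θ) = -2.0000
v = R·ω = -2.0000·-0.7500 = 1.5000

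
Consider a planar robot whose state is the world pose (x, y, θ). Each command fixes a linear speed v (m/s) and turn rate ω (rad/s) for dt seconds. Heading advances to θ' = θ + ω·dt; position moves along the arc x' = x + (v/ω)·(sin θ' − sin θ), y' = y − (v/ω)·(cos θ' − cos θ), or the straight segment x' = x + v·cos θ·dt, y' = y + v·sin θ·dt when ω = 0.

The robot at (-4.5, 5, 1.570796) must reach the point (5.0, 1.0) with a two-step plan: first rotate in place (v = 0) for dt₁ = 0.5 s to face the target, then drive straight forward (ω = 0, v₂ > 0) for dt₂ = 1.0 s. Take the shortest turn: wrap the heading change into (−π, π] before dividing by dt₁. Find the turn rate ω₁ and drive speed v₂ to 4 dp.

ω₁ = -3.9386, v₂ = 10.3078

heading to target = atan2(1−5, 5−-4.5) = -0.3985
Δθ = wrap(-0.3985 − 1.5708) = -1.9693; ω₁ = Δθ/dt₁ = -3.9386
distance = √((5−-4.5)² + (1−5)²) = 10.3078; v₂ = distance/dt₂ = 10.3078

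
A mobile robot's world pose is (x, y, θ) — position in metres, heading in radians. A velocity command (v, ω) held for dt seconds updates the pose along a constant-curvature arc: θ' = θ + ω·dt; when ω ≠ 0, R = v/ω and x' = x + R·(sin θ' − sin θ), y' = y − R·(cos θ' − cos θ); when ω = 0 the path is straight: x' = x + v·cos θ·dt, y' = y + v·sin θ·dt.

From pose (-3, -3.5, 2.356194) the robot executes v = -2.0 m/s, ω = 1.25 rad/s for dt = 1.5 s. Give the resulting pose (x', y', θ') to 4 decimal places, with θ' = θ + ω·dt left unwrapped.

θ' = 2.3562 + 1.25·1.5 = 4.2312
R = v/ω = -2.0/1.25 = -1.6000
x' = -3 + -1.6000·(sin 4.2312 − sin 2.3562) = -0.4503
y' = -3.5 − -1.6000·(cos 4.2312 − cos 2.3562) = -3.1092

(-0.4503, -3.1092, 4.2312)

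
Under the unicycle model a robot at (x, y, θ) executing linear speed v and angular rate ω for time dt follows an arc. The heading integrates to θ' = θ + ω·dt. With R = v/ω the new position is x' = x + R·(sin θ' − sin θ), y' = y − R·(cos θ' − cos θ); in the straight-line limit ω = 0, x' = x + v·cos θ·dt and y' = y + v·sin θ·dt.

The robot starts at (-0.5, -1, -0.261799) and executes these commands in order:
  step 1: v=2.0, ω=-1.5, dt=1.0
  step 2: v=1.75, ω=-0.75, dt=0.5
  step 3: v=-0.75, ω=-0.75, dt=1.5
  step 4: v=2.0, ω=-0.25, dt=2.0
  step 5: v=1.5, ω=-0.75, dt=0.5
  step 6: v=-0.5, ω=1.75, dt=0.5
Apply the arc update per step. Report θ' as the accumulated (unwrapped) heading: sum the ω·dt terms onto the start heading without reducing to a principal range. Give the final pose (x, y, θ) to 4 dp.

(-2.8937, -1.0499, -3.2618)

step 1: θ'=-1.7618 (R=-1.3333) → pose (0.4640, -2.5410, -1.7618)
step 2: θ'=-2.1368 (R=-2.3333) → pose (0.1425, -3.3493, -2.1368)
step 3: θ'=-3.2618 (R=1.0000) → pose (1.1065, -2.8928, -3.2618)
step 4: θ'=-3.7618 (R=-8.0000) → pose (-2.5838, -1.4606, -3.7618)
step 5: θ'=-4.1368 (R=-2.0000) → pose (-3.0991, -0.9218, -4.1368)
step 6: θ'=-3.2618 (R=-0.2857) → pose (-2.8937, -1.0499, -3.2618)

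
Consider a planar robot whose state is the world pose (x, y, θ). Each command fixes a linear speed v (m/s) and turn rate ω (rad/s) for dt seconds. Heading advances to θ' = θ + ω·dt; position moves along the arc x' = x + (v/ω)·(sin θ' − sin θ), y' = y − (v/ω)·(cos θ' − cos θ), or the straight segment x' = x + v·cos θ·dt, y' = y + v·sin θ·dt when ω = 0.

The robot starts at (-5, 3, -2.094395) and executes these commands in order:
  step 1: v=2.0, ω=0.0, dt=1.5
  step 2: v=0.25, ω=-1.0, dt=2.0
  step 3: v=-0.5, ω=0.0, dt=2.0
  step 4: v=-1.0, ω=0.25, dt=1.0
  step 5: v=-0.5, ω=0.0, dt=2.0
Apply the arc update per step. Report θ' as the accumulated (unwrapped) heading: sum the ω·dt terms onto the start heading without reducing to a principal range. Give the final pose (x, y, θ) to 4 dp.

step 1: θ'=-2.0944 (straight) → pose (-6.5000, 0.4019, -2.0944)
step 2: θ'=-4.0944 (R=-0.2500) → pose (-6.9203, 0.3821, -4.0944)
step 3: θ'=-4.0944 (straight) → pose (-6.3409, -0.4330, -4.0944)
step 4: θ'=-3.8444 (R=-4.0000) → pose (-5.6661, -1.1675, -3.8444)
step 5: θ'=-3.8444 (straight) → pose (-4.9031, -1.8139, -3.8444)

(-4.9031, -1.8139, -3.8444)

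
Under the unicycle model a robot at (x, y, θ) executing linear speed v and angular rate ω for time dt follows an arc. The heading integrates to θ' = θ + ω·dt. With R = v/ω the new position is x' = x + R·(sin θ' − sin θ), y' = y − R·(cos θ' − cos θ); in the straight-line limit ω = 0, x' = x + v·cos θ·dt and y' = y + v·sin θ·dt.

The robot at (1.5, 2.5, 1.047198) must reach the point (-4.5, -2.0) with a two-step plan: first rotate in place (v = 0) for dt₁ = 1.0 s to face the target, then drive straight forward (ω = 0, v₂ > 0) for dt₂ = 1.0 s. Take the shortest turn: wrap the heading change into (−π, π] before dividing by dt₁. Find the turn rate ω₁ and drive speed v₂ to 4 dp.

ω₁ = 2.7379, v₂ = 7.5000

heading to target = atan2(-2−2.5, -4.5−1.5) = -2.4981
Δθ = wrap(-2.4981 − 1.0472) = 2.7379; ω₁ = Δθ/dt₁ = 2.7379
distance = √((-4.5−1.5)² + (-2−2.5)²) = 7.5000; v₂ = distance/dt₂ = 7.5000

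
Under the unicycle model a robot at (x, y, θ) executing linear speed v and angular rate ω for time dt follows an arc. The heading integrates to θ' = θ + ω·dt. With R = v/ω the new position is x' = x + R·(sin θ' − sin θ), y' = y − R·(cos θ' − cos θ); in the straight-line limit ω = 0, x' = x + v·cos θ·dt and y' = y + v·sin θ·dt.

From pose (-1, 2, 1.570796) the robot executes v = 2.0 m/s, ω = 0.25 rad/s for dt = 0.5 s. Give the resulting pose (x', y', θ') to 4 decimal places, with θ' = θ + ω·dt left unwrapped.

(-1.0624, 2.9974, 1.6958)

θ' = 1.5708 + 0.25·0.5 = 1.6958
R = v/ω = 2.0/0.25 = 8.0000
x' = -1 + 8.0000·(sin 1.6958 − sin 1.5708) = -1.0624
y' = 2 − 8.0000·(cos 1.6958 − cos 1.5708) = 2.9974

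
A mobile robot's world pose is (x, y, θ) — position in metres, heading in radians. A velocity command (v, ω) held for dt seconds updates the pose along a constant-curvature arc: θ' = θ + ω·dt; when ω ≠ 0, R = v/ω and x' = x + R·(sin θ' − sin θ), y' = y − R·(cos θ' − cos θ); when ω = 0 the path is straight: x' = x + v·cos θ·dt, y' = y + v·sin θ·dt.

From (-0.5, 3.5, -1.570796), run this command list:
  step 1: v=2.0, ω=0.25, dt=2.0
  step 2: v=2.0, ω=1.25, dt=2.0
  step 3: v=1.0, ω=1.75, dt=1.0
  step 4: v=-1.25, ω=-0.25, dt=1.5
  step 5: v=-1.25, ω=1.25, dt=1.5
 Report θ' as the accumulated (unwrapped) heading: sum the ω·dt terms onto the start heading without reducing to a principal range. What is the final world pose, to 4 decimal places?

(6.0539, 1.4896, 4.6792)

step 1: θ'=-1.0708 (R=8.0000) → pose (0.4793, -0.3354, -1.0708)
step 2: θ'=1.4292 (R=1.6000) → pose (3.4675, 0.2059, 1.4292)
step 3: θ'=3.1792 (R=0.5714) → pose (2.8803, 0.8576, 3.1792)
step 4: θ'=2.8042 (R=5.0000) → pose (4.7234, 0.5792, 2.8042)
step 5: θ'=4.6792 (R=-1.0000) → pose (6.0539, 1.4896, 4.6792)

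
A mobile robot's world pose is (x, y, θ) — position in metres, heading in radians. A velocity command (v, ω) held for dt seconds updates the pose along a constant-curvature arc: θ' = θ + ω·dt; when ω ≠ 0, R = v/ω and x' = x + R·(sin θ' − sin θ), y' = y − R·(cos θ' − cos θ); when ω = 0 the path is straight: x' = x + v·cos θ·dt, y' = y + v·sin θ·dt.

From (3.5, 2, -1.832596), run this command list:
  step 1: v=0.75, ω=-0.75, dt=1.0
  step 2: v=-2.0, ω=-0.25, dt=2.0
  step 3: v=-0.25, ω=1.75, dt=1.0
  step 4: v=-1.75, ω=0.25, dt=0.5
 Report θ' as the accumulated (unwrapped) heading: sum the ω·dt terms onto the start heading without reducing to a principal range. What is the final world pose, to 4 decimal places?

(6.7068, 3.6263, -1.2076)

step 1: θ'=-2.5826 (R=-1.0000) → pose (3.0644, 1.4110, -2.5826)
step 2: θ'=-3.0826 (R=8.0000) → pose (6.8354, 2.6148, -3.0826)
step 3: θ'=-1.3326 (R=-0.1429) → pose (6.9658, 2.7911, -1.3326)
step 4: θ'=-1.2076 (R=-7.0000) → pose (6.7068, 3.6263, -1.2076)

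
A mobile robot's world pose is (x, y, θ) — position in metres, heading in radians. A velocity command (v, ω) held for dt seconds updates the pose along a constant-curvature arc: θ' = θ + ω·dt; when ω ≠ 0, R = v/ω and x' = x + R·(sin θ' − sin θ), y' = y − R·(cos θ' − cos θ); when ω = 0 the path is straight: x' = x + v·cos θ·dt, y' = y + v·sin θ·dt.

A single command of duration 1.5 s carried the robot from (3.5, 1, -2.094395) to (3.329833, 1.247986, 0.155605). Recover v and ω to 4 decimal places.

v = -0.2500, ω = 1.5000

Δθ = 0.155605 − -2.094395 = 2.250000
ω = Δθ/dt = 2.250000/1.5 = 1.5000
R = −Δy/(cos θ' − cos θ) = -0.1667
v = R·ω = -0.1667·1.5000 = -0.2500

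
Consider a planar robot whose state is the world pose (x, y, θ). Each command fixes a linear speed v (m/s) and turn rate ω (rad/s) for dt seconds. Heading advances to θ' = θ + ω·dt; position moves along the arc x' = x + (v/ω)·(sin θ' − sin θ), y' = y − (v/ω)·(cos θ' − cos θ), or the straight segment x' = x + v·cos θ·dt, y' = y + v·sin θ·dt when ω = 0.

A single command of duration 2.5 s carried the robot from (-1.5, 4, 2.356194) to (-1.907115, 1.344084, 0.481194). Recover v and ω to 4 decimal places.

v = -1.2500, ω = -0.7500

Δθ = 0.481194 − 2.356194 = -1.875000
ω = Δθ/dt = -1.875000/2.5 = -0.7500
R = −Δy/(cos θ' − cos θ) = 1.6667
v = R·ω = 1.6667·-0.7500 = -1.2500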